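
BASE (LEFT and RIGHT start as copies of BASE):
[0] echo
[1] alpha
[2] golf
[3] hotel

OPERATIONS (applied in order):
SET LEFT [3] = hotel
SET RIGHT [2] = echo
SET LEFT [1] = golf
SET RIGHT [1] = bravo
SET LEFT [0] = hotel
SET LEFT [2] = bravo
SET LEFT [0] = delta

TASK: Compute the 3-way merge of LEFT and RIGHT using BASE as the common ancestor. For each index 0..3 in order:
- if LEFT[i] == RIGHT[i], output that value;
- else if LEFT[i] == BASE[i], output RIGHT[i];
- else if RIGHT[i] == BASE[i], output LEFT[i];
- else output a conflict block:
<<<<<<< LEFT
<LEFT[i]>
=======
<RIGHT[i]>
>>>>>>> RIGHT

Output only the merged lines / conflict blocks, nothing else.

Final LEFT:  [delta, golf, bravo, hotel]
Final RIGHT: [echo, bravo, echo, hotel]
i=0: L=delta, R=echo=BASE -> take LEFT -> delta
i=1: BASE=alpha L=golf R=bravo all differ -> CONFLICT
i=2: BASE=golf L=bravo R=echo all differ -> CONFLICT
i=3: L=hotel R=hotel -> agree -> hotel

Answer: delta
<<<<<<< LEFT
golf
=======
bravo
>>>>>>> RIGHT
<<<<<<< LEFT
bravo
=======
echo
>>>>>>> RIGHT
hotel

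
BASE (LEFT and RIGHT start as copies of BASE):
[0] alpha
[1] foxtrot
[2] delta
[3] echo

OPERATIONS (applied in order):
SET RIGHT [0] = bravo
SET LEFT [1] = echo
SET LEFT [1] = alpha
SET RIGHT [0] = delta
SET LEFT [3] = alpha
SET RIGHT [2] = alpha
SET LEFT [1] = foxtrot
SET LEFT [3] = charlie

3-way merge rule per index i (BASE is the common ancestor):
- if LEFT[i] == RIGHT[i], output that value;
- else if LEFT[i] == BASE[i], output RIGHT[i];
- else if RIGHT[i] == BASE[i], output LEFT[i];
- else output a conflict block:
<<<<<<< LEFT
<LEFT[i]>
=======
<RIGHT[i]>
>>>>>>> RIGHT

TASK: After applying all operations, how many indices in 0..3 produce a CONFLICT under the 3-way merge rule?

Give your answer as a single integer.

Final LEFT:  [alpha, foxtrot, delta, charlie]
Final RIGHT: [delta, foxtrot, alpha, echo]
i=0: L=alpha=BASE, R=delta -> take RIGHT -> delta
i=1: L=foxtrot R=foxtrot -> agree -> foxtrot
i=2: L=delta=BASE, R=alpha -> take RIGHT -> alpha
i=3: L=charlie, R=echo=BASE -> take LEFT -> charlie
Conflict count: 0

Answer: 0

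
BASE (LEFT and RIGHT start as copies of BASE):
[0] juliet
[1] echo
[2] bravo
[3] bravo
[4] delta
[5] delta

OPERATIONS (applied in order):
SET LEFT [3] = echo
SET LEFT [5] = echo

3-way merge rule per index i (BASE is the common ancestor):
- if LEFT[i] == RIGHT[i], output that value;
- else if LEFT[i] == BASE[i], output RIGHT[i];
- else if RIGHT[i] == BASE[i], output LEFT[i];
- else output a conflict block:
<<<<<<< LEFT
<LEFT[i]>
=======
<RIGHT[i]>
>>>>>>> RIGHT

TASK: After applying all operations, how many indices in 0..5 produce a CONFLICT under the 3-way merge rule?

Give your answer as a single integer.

Answer: 0

Derivation:
Final LEFT:  [juliet, echo, bravo, echo, delta, echo]
Final RIGHT: [juliet, echo, bravo, bravo, delta, delta]
i=0: L=juliet R=juliet -> agree -> juliet
i=1: L=echo R=echo -> agree -> echo
i=2: L=bravo R=bravo -> agree -> bravo
i=3: L=echo, R=bravo=BASE -> take LEFT -> echo
i=4: L=delta R=delta -> agree -> delta
i=5: L=echo, R=delta=BASE -> take LEFT -> echo
Conflict count: 0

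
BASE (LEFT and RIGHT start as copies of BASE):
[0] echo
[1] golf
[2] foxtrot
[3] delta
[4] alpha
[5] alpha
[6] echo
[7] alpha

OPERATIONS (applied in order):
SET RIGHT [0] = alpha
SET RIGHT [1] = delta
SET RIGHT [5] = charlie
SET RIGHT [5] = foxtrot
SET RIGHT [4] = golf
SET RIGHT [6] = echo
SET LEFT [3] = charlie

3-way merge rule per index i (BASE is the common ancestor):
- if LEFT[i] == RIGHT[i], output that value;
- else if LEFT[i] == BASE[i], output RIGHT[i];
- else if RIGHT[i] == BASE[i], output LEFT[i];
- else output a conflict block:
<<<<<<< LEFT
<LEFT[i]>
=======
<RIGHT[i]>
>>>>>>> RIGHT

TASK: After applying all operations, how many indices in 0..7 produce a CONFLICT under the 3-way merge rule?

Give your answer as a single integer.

Answer: 0

Derivation:
Final LEFT:  [echo, golf, foxtrot, charlie, alpha, alpha, echo, alpha]
Final RIGHT: [alpha, delta, foxtrot, delta, golf, foxtrot, echo, alpha]
i=0: L=echo=BASE, R=alpha -> take RIGHT -> alpha
i=1: L=golf=BASE, R=delta -> take RIGHT -> delta
i=2: L=foxtrot R=foxtrot -> agree -> foxtrot
i=3: L=charlie, R=delta=BASE -> take LEFT -> charlie
i=4: L=alpha=BASE, R=golf -> take RIGHT -> golf
i=5: L=alpha=BASE, R=foxtrot -> take RIGHT -> foxtrot
i=6: L=echo R=echo -> agree -> echo
i=7: L=alpha R=alpha -> agree -> alpha
Conflict count: 0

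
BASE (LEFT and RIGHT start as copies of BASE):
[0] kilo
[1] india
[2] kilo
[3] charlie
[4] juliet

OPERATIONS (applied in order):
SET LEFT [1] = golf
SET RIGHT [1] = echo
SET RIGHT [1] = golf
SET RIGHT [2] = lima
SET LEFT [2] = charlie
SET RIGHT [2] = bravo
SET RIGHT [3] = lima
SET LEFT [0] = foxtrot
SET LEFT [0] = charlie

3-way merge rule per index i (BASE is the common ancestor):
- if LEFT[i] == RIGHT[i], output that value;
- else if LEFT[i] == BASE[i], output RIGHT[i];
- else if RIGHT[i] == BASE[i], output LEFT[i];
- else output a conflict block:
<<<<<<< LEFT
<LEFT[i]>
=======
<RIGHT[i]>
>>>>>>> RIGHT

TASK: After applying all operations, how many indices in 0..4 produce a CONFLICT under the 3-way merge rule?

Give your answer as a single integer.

Answer: 1

Derivation:
Final LEFT:  [charlie, golf, charlie, charlie, juliet]
Final RIGHT: [kilo, golf, bravo, lima, juliet]
i=0: L=charlie, R=kilo=BASE -> take LEFT -> charlie
i=1: L=golf R=golf -> agree -> golf
i=2: BASE=kilo L=charlie R=bravo all differ -> CONFLICT
i=3: L=charlie=BASE, R=lima -> take RIGHT -> lima
i=4: L=juliet R=juliet -> agree -> juliet
Conflict count: 1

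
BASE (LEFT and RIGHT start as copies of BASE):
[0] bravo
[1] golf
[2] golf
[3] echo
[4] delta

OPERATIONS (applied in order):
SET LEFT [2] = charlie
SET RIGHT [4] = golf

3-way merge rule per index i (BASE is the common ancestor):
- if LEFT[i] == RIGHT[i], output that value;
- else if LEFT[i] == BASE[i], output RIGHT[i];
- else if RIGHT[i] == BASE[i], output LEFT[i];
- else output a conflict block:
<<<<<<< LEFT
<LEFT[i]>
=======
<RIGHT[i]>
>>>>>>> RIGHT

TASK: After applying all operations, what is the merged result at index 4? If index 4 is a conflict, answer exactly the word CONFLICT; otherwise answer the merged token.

Final LEFT:  [bravo, golf, charlie, echo, delta]
Final RIGHT: [bravo, golf, golf, echo, golf]
i=0: L=bravo R=bravo -> agree -> bravo
i=1: L=golf R=golf -> agree -> golf
i=2: L=charlie, R=golf=BASE -> take LEFT -> charlie
i=3: L=echo R=echo -> agree -> echo
i=4: L=delta=BASE, R=golf -> take RIGHT -> golf
Index 4 -> golf

Answer: golf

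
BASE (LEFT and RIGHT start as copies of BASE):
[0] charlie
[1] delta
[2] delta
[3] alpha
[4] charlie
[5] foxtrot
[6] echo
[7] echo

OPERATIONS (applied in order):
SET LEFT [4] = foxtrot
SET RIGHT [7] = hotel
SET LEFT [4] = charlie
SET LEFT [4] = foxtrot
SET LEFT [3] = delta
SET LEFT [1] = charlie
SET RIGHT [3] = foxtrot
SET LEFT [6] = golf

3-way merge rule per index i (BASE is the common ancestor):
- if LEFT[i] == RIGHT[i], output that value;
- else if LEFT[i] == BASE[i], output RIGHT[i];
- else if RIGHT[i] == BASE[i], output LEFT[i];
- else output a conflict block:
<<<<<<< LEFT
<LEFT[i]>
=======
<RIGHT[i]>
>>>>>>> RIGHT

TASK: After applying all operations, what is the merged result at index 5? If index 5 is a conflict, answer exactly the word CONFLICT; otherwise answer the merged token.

Final LEFT:  [charlie, charlie, delta, delta, foxtrot, foxtrot, golf, echo]
Final RIGHT: [charlie, delta, delta, foxtrot, charlie, foxtrot, echo, hotel]
i=0: L=charlie R=charlie -> agree -> charlie
i=1: L=charlie, R=delta=BASE -> take LEFT -> charlie
i=2: L=delta R=delta -> agree -> delta
i=3: BASE=alpha L=delta R=foxtrot all differ -> CONFLICT
i=4: L=foxtrot, R=charlie=BASE -> take LEFT -> foxtrot
i=5: L=foxtrot R=foxtrot -> agree -> foxtrot
i=6: L=golf, R=echo=BASE -> take LEFT -> golf
i=7: L=echo=BASE, R=hotel -> take RIGHT -> hotel
Index 5 -> foxtrot

Answer: foxtrot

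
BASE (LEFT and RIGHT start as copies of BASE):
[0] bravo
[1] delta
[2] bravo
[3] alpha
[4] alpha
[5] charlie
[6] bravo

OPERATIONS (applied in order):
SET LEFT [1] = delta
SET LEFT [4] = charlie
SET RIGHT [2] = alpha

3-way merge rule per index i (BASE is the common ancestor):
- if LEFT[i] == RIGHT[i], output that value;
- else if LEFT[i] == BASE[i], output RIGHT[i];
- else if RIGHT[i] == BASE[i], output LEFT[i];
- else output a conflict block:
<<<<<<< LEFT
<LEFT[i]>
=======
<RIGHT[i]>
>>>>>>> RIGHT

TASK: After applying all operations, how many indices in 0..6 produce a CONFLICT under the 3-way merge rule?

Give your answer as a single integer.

Answer: 0

Derivation:
Final LEFT:  [bravo, delta, bravo, alpha, charlie, charlie, bravo]
Final RIGHT: [bravo, delta, alpha, alpha, alpha, charlie, bravo]
i=0: L=bravo R=bravo -> agree -> bravo
i=1: L=delta R=delta -> agree -> delta
i=2: L=bravo=BASE, R=alpha -> take RIGHT -> alpha
i=3: L=alpha R=alpha -> agree -> alpha
i=4: L=charlie, R=alpha=BASE -> take LEFT -> charlie
i=5: L=charlie R=charlie -> agree -> charlie
i=6: L=bravo R=bravo -> agree -> bravo
Conflict count: 0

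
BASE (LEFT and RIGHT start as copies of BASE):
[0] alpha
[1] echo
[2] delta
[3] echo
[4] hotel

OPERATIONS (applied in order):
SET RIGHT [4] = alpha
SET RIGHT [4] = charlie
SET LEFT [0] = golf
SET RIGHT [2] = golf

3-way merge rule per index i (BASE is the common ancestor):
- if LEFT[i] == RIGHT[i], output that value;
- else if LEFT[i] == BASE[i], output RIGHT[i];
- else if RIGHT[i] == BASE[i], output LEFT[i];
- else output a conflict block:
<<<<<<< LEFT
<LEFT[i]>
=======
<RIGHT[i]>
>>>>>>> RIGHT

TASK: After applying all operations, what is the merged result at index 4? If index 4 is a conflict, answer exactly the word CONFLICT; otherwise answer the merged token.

Final LEFT:  [golf, echo, delta, echo, hotel]
Final RIGHT: [alpha, echo, golf, echo, charlie]
i=0: L=golf, R=alpha=BASE -> take LEFT -> golf
i=1: L=echo R=echo -> agree -> echo
i=2: L=delta=BASE, R=golf -> take RIGHT -> golf
i=3: L=echo R=echo -> agree -> echo
i=4: L=hotel=BASE, R=charlie -> take RIGHT -> charlie
Index 4 -> charlie

Answer: charlie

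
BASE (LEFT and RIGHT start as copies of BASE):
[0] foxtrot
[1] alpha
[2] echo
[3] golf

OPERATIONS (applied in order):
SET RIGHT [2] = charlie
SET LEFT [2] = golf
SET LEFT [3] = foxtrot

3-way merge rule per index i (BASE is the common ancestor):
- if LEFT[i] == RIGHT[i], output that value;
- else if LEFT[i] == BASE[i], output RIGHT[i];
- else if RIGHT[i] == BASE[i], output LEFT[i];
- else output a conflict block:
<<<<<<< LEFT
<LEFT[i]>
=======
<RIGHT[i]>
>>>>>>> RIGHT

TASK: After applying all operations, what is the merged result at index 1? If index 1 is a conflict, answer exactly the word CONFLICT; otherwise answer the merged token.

Answer: alpha

Derivation:
Final LEFT:  [foxtrot, alpha, golf, foxtrot]
Final RIGHT: [foxtrot, alpha, charlie, golf]
i=0: L=foxtrot R=foxtrot -> agree -> foxtrot
i=1: L=alpha R=alpha -> agree -> alpha
i=2: BASE=echo L=golf R=charlie all differ -> CONFLICT
i=3: L=foxtrot, R=golf=BASE -> take LEFT -> foxtrot
Index 1 -> alpha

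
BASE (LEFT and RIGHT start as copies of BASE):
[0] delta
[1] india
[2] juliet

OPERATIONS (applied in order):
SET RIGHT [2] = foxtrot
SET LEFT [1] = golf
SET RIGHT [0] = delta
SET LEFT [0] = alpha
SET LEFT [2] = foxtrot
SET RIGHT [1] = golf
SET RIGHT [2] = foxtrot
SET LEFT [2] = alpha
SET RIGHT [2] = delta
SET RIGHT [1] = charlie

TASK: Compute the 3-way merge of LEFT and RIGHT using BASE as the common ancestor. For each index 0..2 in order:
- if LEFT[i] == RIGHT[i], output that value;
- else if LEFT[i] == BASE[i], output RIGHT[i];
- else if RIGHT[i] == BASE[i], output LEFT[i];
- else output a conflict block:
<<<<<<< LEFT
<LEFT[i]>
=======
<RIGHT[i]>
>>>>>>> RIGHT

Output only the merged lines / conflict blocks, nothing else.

Final LEFT:  [alpha, golf, alpha]
Final RIGHT: [delta, charlie, delta]
i=0: L=alpha, R=delta=BASE -> take LEFT -> alpha
i=1: BASE=india L=golf R=charlie all differ -> CONFLICT
i=2: BASE=juliet L=alpha R=delta all differ -> CONFLICT

Answer: alpha
<<<<<<< LEFT
golf
=======
charlie
>>>>>>> RIGHT
<<<<<<< LEFT
alpha
=======
delta
>>>>>>> RIGHT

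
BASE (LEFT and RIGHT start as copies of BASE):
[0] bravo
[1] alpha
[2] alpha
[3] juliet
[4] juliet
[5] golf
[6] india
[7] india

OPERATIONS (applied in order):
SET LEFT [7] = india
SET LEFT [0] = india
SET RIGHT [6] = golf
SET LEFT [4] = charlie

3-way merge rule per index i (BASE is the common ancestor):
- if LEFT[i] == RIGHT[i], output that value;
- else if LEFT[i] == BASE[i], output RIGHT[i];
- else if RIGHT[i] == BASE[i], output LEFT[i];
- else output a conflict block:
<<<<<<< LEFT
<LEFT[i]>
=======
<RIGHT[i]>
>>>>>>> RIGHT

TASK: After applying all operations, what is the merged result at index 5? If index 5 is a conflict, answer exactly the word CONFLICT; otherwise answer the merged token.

Final LEFT:  [india, alpha, alpha, juliet, charlie, golf, india, india]
Final RIGHT: [bravo, alpha, alpha, juliet, juliet, golf, golf, india]
i=0: L=india, R=bravo=BASE -> take LEFT -> india
i=1: L=alpha R=alpha -> agree -> alpha
i=2: L=alpha R=alpha -> agree -> alpha
i=3: L=juliet R=juliet -> agree -> juliet
i=4: L=charlie, R=juliet=BASE -> take LEFT -> charlie
i=5: L=golf R=golf -> agree -> golf
i=6: L=india=BASE, R=golf -> take RIGHT -> golf
i=7: L=india R=india -> agree -> india
Index 5 -> golf

Answer: golf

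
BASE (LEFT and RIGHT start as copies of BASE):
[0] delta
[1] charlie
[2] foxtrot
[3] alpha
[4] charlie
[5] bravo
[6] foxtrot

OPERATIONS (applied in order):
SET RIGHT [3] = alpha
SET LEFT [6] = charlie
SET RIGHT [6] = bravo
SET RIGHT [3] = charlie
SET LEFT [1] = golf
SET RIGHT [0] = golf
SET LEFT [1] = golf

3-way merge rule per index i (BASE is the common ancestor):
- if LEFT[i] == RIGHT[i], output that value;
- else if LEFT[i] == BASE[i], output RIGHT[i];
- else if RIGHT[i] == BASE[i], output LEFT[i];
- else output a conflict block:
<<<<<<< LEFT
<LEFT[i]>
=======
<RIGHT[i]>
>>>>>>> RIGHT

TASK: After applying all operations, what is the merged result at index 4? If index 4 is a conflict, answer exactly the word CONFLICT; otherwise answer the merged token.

Answer: charlie

Derivation:
Final LEFT:  [delta, golf, foxtrot, alpha, charlie, bravo, charlie]
Final RIGHT: [golf, charlie, foxtrot, charlie, charlie, bravo, bravo]
i=0: L=delta=BASE, R=golf -> take RIGHT -> golf
i=1: L=golf, R=charlie=BASE -> take LEFT -> golf
i=2: L=foxtrot R=foxtrot -> agree -> foxtrot
i=3: L=alpha=BASE, R=charlie -> take RIGHT -> charlie
i=4: L=charlie R=charlie -> agree -> charlie
i=5: L=bravo R=bravo -> agree -> bravo
i=6: BASE=foxtrot L=charlie R=bravo all differ -> CONFLICT
Index 4 -> charlie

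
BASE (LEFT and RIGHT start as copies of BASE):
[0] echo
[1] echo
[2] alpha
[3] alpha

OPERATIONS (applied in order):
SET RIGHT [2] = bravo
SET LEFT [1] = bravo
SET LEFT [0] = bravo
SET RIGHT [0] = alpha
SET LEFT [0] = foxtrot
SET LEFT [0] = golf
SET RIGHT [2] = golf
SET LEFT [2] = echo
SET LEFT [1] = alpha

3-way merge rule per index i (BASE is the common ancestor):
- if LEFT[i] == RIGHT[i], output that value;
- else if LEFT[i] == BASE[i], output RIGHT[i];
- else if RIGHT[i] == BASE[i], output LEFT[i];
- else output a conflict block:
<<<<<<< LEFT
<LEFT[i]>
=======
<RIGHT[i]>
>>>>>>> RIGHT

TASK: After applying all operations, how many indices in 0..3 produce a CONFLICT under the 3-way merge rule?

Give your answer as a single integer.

Answer: 2

Derivation:
Final LEFT:  [golf, alpha, echo, alpha]
Final RIGHT: [alpha, echo, golf, alpha]
i=0: BASE=echo L=golf R=alpha all differ -> CONFLICT
i=1: L=alpha, R=echo=BASE -> take LEFT -> alpha
i=2: BASE=alpha L=echo R=golf all differ -> CONFLICT
i=3: L=alpha R=alpha -> agree -> alpha
Conflict count: 2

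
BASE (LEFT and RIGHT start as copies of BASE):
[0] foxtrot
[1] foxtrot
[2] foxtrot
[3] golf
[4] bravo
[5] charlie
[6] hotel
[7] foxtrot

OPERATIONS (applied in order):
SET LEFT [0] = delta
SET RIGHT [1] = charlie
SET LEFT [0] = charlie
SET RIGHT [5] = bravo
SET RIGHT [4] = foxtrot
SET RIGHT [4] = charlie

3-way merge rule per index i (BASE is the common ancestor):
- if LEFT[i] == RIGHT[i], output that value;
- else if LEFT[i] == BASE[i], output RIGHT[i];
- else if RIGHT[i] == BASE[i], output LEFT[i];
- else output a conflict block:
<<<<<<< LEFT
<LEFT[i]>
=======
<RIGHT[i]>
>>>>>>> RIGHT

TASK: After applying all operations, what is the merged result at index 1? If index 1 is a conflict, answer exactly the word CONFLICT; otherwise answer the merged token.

Answer: charlie

Derivation:
Final LEFT:  [charlie, foxtrot, foxtrot, golf, bravo, charlie, hotel, foxtrot]
Final RIGHT: [foxtrot, charlie, foxtrot, golf, charlie, bravo, hotel, foxtrot]
i=0: L=charlie, R=foxtrot=BASE -> take LEFT -> charlie
i=1: L=foxtrot=BASE, R=charlie -> take RIGHT -> charlie
i=2: L=foxtrot R=foxtrot -> agree -> foxtrot
i=3: L=golf R=golf -> agree -> golf
i=4: L=bravo=BASE, R=charlie -> take RIGHT -> charlie
i=5: L=charlie=BASE, R=bravo -> take RIGHT -> bravo
i=6: L=hotel R=hotel -> agree -> hotel
i=7: L=foxtrot R=foxtrot -> agree -> foxtrot
Index 1 -> charlie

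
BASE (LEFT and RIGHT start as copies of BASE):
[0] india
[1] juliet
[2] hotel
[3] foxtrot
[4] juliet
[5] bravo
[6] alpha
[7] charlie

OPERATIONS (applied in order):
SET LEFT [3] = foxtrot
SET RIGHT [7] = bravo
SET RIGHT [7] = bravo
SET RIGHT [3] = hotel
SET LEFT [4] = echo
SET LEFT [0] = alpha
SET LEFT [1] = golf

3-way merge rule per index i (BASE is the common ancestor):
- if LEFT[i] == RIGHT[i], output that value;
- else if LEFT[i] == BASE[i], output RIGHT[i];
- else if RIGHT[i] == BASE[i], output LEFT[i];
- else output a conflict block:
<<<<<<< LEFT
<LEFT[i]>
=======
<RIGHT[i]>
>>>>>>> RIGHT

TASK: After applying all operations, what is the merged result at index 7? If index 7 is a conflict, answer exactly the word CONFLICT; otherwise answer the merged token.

Final LEFT:  [alpha, golf, hotel, foxtrot, echo, bravo, alpha, charlie]
Final RIGHT: [india, juliet, hotel, hotel, juliet, bravo, alpha, bravo]
i=0: L=alpha, R=india=BASE -> take LEFT -> alpha
i=1: L=golf, R=juliet=BASE -> take LEFT -> golf
i=2: L=hotel R=hotel -> agree -> hotel
i=3: L=foxtrot=BASE, R=hotel -> take RIGHT -> hotel
i=4: L=echo, R=juliet=BASE -> take LEFT -> echo
i=5: L=bravo R=bravo -> agree -> bravo
i=6: L=alpha R=alpha -> agree -> alpha
i=7: L=charlie=BASE, R=bravo -> take RIGHT -> bravo
Index 7 -> bravo

Answer: bravo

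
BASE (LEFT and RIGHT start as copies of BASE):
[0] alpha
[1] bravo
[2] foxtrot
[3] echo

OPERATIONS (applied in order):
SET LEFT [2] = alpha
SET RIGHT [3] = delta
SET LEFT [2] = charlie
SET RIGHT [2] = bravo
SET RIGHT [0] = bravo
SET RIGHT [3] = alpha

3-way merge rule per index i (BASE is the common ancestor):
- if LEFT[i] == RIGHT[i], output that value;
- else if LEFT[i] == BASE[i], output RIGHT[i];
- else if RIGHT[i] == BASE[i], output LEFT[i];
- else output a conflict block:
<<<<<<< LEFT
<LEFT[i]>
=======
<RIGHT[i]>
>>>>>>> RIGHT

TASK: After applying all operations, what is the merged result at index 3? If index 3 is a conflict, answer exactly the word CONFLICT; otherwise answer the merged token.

Answer: alpha

Derivation:
Final LEFT:  [alpha, bravo, charlie, echo]
Final RIGHT: [bravo, bravo, bravo, alpha]
i=0: L=alpha=BASE, R=bravo -> take RIGHT -> bravo
i=1: L=bravo R=bravo -> agree -> bravo
i=2: BASE=foxtrot L=charlie R=bravo all differ -> CONFLICT
i=3: L=echo=BASE, R=alpha -> take RIGHT -> alpha
Index 3 -> alpha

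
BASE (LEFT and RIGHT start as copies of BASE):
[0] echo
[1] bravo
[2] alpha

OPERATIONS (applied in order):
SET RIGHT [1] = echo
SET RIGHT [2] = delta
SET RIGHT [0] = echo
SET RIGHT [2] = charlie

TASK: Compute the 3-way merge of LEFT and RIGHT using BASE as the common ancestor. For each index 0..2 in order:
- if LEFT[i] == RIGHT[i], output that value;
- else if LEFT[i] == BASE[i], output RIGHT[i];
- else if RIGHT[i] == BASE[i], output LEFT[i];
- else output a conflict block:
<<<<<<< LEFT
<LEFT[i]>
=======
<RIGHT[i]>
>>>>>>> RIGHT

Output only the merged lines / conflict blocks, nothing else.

Final LEFT:  [echo, bravo, alpha]
Final RIGHT: [echo, echo, charlie]
i=0: L=echo R=echo -> agree -> echo
i=1: L=bravo=BASE, R=echo -> take RIGHT -> echo
i=2: L=alpha=BASE, R=charlie -> take RIGHT -> charlie

Answer: echo
echo
charlie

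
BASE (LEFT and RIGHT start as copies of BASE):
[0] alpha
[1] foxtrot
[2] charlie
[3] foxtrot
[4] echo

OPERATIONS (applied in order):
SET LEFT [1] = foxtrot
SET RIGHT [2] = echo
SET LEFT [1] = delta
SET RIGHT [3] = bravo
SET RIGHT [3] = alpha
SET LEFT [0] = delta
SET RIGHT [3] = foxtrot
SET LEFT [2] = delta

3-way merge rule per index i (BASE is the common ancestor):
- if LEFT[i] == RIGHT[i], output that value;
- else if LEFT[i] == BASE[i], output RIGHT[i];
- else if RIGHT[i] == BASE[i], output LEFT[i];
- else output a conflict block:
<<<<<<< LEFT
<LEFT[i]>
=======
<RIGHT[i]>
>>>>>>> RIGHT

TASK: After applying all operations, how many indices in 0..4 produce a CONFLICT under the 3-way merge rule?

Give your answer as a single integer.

Answer: 1

Derivation:
Final LEFT:  [delta, delta, delta, foxtrot, echo]
Final RIGHT: [alpha, foxtrot, echo, foxtrot, echo]
i=0: L=delta, R=alpha=BASE -> take LEFT -> delta
i=1: L=delta, R=foxtrot=BASE -> take LEFT -> delta
i=2: BASE=charlie L=delta R=echo all differ -> CONFLICT
i=3: L=foxtrot R=foxtrot -> agree -> foxtrot
i=4: L=echo R=echo -> agree -> echo
Conflict count: 1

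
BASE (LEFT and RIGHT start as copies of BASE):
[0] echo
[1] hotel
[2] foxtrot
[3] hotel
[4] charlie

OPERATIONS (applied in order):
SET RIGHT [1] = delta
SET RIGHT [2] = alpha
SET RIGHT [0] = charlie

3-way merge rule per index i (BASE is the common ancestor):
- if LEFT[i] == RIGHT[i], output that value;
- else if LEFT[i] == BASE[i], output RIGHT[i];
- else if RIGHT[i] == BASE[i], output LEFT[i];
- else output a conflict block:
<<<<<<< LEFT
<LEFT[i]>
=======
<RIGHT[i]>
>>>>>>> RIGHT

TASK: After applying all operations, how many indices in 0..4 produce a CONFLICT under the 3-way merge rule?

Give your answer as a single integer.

Final LEFT:  [echo, hotel, foxtrot, hotel, charlie]
Final RIGHT: [charlie, delta, alpha, hotel, charlie]
i=0: L=echo=BASE, R=charlie -> take RIGHT -> charlie
i=1: L=hotel=BASE, R=delta -> take RIGHT -> delta
i=2: L=foxtrot=BASE, R=alpha -> take RIGHT -> alpha
i=3: L=hotel R=hotel -> agree -> hotel
i=4: L=charlie R=charlie -> agree -> charlie
Conflict count: 0

Answer: 0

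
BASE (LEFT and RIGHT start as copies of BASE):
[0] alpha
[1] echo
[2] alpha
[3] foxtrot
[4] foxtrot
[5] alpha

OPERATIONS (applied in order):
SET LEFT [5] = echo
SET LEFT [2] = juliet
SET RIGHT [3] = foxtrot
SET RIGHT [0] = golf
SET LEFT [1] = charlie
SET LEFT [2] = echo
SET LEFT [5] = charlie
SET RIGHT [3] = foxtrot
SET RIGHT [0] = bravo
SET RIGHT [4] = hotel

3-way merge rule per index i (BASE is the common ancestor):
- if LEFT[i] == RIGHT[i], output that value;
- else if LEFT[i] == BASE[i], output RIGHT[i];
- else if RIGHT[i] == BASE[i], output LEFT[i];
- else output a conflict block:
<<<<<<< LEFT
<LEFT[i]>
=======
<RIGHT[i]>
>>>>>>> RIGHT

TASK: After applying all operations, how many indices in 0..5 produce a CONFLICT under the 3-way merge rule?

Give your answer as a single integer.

Final LEFT:  [alpha, charlie, echo, foxtrot, foxtrot, charlie]
Final RIGHT: [bravo, echo, alpha, foxtrot, hotel, alpha]
i=0: L=alpha=BASE, R=bravo -> take RIGHT -> bravo
i=1: L=charlie, R=echo=BASE -> take LEFT -> charlie
i=2: L=echo, R=alpha=BASE -> take LEFT -> echo
i=3: L=foxtrot R=foxtrot -> agree -> foxtrot
i=4: L=foxtrot=BASE, R=hotel -> take RIGHT -> hotel
i=5: L=charlie, R=alpha=BASE -> take LEFT -> charlie
Conflict count: 0

Answer: 0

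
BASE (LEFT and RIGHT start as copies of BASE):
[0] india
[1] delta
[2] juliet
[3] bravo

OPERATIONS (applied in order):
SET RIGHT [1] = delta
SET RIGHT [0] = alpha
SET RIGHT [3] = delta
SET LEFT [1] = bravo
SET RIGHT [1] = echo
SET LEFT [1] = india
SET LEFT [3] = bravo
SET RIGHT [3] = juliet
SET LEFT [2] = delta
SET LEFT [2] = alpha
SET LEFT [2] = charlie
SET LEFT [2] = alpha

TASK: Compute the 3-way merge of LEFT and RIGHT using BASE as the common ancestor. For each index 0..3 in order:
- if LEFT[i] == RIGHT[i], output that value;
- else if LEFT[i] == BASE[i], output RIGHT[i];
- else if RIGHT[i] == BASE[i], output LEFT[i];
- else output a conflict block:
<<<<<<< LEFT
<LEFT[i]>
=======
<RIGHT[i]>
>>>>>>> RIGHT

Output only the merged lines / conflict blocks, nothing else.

Final LEFT:  [india, india, alpha, bravo]
Final RIGHT: [alpha, echo, juliet, juliet]
i=0: L=india=BASE, R=alpha -> take RIGHT -> alpha
i=1: BASE=delta L=india R=echo all differ -> CONFLICT
i=2: L=alpha, R=juliet=BASE -> take LEFT -> alpha
i=3: L=bravo=BASE, R=juliet -> take RIGHT -> juliet

Answer: alpha
<<<<<<< LEFT
india
=======
echo
>>>>>>> RIGHT
alpha
juliet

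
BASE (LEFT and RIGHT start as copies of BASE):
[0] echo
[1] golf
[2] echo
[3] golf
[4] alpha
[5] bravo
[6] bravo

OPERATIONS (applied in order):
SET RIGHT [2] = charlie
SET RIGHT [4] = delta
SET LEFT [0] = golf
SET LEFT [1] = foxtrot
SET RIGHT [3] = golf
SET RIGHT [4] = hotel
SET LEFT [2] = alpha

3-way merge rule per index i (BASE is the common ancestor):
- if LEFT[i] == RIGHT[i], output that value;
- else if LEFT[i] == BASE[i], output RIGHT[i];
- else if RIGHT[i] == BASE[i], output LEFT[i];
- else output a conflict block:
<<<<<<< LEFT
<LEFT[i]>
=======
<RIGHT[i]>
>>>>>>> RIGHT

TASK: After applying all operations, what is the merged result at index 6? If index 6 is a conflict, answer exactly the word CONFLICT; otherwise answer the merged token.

Answer: bravo

Derivation:
Final LEFT:  [golf, foxtrot, alpha, golf, alpha, bravo, bravo]
Final RIGHT: [echo, golf, charlie, golf, hotel, bravo, bravo]
i=0: L=golf, R=echo=BASE -> take LEFT -> golf
i=1: L=foxtrot, R=golf=BASE -> take LEFT -> foxtrot
i=2: BASE=echo L=alpha R=charlie all differ -> CONFLICT
i=3: L=golf R=golf -> agree -> golf
i=4: L=alpha=BASE, R=hotel -> take RIGHT -> hotel
i=5: L=bravo R=bravo -> agree -> bravo
i=6: L=bravo R=bravo -> agree -> bravo
Index 6 -> bravo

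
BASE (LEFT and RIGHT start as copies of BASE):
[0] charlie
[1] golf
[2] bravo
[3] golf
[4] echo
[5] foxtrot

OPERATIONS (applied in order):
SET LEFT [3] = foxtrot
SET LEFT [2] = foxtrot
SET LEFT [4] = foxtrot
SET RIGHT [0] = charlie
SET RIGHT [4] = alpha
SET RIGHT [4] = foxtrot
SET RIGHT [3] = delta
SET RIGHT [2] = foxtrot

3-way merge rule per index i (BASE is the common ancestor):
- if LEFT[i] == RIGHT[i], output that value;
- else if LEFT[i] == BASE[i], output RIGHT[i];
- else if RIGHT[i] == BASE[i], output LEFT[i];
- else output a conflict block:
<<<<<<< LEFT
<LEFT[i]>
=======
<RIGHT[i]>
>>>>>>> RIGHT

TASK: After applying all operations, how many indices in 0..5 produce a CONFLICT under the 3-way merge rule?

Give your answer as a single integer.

Final LEFT:  [charlie, golf, foxtrot, foxtrot, foxtrot, foxtrot]
Final RIGHT: [charlie, golf, foxtrot, delta, foxtrot, foxtrot]
i=0: L=charlie R=charlie -> agree -> charlie
i=1: L=golf R=golf -> agree -> golf
i=2: L=foxtrot R=foxtrot -> agree -> foxtrot
i=3: BASE=golf L=foxtrot R=delta all differ -> CONFLICT
i=4: L=foxtrot R=foxtrot -> agree -> foxtrot
i=5: L=foxtrot R=foxtrot -> agree -> foxtrot
Conflict count: 1

Answer: 1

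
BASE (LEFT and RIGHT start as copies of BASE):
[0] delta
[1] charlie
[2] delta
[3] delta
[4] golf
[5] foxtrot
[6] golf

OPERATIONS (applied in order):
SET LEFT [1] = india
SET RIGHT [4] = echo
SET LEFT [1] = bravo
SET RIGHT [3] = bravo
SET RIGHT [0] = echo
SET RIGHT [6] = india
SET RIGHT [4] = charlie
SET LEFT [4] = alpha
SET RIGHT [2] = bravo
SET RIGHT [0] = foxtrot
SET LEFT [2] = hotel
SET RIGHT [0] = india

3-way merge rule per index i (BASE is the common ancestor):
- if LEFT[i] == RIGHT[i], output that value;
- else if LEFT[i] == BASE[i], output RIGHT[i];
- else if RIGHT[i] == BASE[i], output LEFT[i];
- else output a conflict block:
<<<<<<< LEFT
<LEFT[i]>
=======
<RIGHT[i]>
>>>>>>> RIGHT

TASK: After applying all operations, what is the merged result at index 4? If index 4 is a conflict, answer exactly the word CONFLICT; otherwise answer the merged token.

Final LEFT:  [delta, bravo, hotel, delta, alpha, foxtrot, golf]
Final RIGHT: [india, charlie, bravo, bravo, charlie, foxtrot, india]
i=0: L=delta=BASE, R=india -> take RIGHT -> india
i=1: L=bravo, R=charlie=BASE -> take LEFT -> bravo
i=2: BASE=delta L=hotel R=bravo all differ -> CONFLICT
i=3: L=delta=BASE, R=bravo -> take RIGHT -> bravo
i=4: BASE=golf L=alpha R=charlie all differ -> CONFLICT
i=5: L=foxtrot R=foxtrot -> agree -> foxtrot
i=6: L=golf=BASE, R=india -> take RIGHT -> india
Index 4 -> CONFLICT

Answer: CONFLICT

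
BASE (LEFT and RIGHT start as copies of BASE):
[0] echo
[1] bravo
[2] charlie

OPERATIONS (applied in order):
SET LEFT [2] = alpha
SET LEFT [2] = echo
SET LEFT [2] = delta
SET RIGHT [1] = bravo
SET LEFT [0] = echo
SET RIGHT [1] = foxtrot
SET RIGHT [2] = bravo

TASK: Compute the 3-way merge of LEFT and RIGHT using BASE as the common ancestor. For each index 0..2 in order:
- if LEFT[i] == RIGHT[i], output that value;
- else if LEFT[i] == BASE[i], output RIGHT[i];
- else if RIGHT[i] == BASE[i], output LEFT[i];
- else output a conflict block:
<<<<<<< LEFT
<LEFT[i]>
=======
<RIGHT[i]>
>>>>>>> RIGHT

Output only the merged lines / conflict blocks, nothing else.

Final LEFT:  [echo, bravo, delta]
Final RIGHT: [echo, foxtrot, bravo]
i=0: L=echo R=echo -> agree -> echo
i=1: L=bravo=BASE, R=foxtrot -> take RIGHT -> foxtrot
i=2: BASE=charlie L=delta R=bravo all differ -> CONFLICT

Answer: echo
foxtrot
<<<<<<< LEFT
delta
=======
bravo
>>>>>>> RIGHT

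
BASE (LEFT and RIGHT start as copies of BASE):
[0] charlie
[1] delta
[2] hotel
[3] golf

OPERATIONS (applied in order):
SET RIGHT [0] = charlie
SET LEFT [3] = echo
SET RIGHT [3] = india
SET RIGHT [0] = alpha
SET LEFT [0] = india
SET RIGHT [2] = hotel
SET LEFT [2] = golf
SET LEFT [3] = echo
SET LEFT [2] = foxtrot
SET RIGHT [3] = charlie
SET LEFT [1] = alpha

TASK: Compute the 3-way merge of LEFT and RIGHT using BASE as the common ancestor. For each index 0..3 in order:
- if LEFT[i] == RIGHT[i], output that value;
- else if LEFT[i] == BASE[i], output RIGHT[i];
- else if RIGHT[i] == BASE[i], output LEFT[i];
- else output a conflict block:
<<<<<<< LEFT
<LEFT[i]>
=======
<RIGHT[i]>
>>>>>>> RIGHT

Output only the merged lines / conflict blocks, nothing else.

Final LEFT:  [india, alpha, foxtrot, echo]
Final RIGHT: [alpha, delta, hotel, charlie]
i=0: BASE=charlie L=india R=alpha all differ -> CONFLICT
i=1: L=alpha, R=delta=BASE -> take LEFT -> alpha
i=2: L=foxtrot, R=hotel=BASE -> take LEFT -> foxtrot
i=3: BASE=golf L=echo R=charlie all differ -> CONFLICT

Answer: <<<<<<< LEFT
india
=======
alpha
>>>>>>> RIGHT
alpha
foxtrot
<<<<<<< LEFT
echo
=======
charlie
>>>>>>> RIGHT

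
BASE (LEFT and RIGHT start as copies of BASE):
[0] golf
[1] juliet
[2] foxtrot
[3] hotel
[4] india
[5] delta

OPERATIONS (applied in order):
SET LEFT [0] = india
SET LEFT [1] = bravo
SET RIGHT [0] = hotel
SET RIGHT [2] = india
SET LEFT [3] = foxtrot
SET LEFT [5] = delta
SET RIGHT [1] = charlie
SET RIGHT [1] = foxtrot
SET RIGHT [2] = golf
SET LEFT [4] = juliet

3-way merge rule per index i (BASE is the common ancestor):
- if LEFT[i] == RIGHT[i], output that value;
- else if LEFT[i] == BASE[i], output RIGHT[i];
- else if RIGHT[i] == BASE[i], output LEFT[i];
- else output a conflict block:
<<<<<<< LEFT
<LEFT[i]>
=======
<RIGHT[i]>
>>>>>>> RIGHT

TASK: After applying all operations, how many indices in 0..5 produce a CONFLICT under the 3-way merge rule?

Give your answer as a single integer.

Answer: 2

Derivation:
Final LEFT:  [india, bravo, foxtrot, foxtrot, juliet, delta]
Final RIGHT: [hotel, foxtrot, golf, hotel, india, delta]
i=0: BASE=golf L=india R=hotel all differ -> CONFLICT
i=1: BASE=juliet L=bravo R=foxtrot all differ -> CONFLICT
i=2: L=foxtrot=BASE, R=golf -> take RIGHT -> golf
i=3: L=foxtrot, R=hotel=BASE -> take LEFT -> foxtrot
i=4: L=juliet, R=india=BASE -> take LEFT -> juliet
i=5: L=delta R=delta -> agree -> delta
Conflict count: 2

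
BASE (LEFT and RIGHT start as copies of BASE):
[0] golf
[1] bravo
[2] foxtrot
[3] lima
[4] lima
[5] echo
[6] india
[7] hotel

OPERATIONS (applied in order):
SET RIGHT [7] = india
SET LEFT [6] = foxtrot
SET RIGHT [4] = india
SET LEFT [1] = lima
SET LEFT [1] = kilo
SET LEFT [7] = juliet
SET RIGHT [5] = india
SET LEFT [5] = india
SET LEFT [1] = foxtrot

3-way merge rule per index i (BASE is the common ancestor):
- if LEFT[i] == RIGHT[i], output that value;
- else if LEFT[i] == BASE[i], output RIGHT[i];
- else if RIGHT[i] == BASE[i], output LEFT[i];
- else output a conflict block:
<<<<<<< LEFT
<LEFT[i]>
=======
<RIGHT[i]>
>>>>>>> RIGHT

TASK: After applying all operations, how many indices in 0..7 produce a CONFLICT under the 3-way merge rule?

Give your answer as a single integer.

Final LEFT:  [golf, foxtrot, foxtrot, lima, lima, india, foxtrot, juliet]
Final RIGHT: [golf, bravo, foxtrot, lima, india, india, india, india]
i=0: L=golf R=golf -> agree -> golf
i=1: L=foxtrot, R=bravo=BASE -> take LEFT -> foxtrot
i=2: L=foxtrot R=foxtrot -> agree -> foxtrot
i=3: L=lima R=lima -> agree -> lima
i=4: L=lima=BASE, R=india -> take RIGHT -> india
i=5: L=india R=india -> agree -> india
i=6: L=foxtrot, R=india=BASE -> take LEFT -> foxtrot
i=7: BASE=hotel L=juliet R=india all differ -> CONFLICT
Conflict count: 1

Answer: 1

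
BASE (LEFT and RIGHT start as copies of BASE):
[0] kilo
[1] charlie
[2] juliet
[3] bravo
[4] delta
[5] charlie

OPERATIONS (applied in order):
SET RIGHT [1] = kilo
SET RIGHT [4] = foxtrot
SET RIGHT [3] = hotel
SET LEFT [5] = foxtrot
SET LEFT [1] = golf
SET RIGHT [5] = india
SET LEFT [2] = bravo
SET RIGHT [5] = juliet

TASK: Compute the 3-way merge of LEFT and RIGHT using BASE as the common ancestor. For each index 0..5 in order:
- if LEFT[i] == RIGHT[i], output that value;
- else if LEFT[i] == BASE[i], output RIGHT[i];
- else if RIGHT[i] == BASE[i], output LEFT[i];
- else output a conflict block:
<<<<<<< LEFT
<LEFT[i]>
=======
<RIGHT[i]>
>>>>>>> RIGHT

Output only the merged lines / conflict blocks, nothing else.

Final LEFT:  [kilo, golf, bravo, bravo, delta, foxtrot]
Final RIGHT: [kilo, kilo, juliet, hotel, foxtrot, juliet]
i=0: L=kilo R=kilo -> agree -> kilo
i=1: BASE=charlie L=golf R=kilo all differ -> CONFLICT
i=2: L=bravo, R=juliet=BASE -> take LEFT -> bravo
i=3: L=bravo=BASE, R=hotel -> take RIGHT -> hotel
i=4: L=delta=BASE, R=foxtrot -> take RIGHT -> foxtrot
i=5: BASE=charlie L=foxtrot R=juliet all differ -> CONFLICT

Answer: kilo
<<<<<<< LEFT
golf
=======
kilo
>>>>>>> RIGHT
bravo
hotel
foxtrot
<<<<<<< LEFT
foxtrot
=======
juliet
>>>>>>> RIGHT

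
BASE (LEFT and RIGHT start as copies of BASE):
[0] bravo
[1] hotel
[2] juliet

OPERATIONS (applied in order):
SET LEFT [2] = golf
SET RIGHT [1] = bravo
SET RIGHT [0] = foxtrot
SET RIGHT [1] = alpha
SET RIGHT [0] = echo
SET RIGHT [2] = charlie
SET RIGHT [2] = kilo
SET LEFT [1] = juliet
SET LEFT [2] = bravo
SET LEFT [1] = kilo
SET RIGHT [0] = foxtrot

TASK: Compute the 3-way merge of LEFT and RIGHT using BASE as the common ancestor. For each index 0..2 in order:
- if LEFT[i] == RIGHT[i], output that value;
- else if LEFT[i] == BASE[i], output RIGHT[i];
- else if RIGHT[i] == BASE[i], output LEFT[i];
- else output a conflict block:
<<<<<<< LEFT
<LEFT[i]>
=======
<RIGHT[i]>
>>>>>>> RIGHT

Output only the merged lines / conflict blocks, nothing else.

Final LEFT:  [bravo, kilo, bravo]
Final RIGHT: [foxtrot, alpha, kilo]
i=0: L=bravo=BASE, R=foxtrot -> take RIGHT -> foxtrot
i=1: BASE=hotel L=kilo R=alpha all differ -> CONFLICT
i=2: BASE=juliet L=bravo R=kilo all differ -> CONFLICT

Answer: foxtrot
<<<<<<< LEFT
kilo
=======
alpha
>>>>>>> RIGHT
<<<<<<< LEFT
bravo
=======
kilo
>>>>>>> RIGHT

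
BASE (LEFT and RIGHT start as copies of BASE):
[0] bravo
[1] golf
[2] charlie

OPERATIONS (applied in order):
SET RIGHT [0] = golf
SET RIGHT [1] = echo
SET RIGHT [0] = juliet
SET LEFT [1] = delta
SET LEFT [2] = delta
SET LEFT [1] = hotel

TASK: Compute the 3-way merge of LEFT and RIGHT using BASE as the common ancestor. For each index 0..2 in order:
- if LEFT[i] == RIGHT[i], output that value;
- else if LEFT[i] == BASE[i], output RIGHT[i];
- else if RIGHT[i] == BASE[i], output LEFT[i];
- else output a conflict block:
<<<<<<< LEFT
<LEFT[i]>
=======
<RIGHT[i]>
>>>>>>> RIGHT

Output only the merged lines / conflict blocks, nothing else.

Answer: juliet
<<<<<<< LEFT
hotel
=======
echo
>>>>>>> RIGHT
delta

Derivation:
Final LEFT:  [bravo, hotel, delta]
Final RIGHT: [juliet, echo, charlie]
i=0: L=bravo=BASE, R=juliet -> take RIGHT -> juliet
i=1: BASE=golf L=hotel R=echo all differ -> CONFLICT
i=2: L=delta, R=charlie=BASE -> take LEFT -> delta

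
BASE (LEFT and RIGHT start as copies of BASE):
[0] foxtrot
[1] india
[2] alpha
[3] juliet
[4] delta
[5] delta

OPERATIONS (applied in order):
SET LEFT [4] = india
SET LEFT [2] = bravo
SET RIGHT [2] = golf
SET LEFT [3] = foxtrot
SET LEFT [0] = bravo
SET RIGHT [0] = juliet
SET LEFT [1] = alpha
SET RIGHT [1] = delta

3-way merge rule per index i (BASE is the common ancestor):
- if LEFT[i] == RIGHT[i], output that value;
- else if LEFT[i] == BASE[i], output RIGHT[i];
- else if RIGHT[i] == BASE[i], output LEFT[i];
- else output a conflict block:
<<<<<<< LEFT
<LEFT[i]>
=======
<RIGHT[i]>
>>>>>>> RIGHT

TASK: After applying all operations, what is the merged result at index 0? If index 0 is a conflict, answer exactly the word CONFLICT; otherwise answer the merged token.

Final LEFT:  [bravo, alpha, bravo, foxtrot, india, delta]
Final RIGHT: [juliet, delta, golf, juliet, delta, delta]
i=0: BASE=foxtrot L=bravo R=juliet all differ -> CONFLICT
i=1: BASE=india L=alpha R=delta all differ -> CONFLICT
i=2: BASE=alpha L=bravo R=golf all differ -> CONFLICT
i=3: L=foxtrot, R=juliet=BASE -> take LEFT -> foxtrot
i=4: L=india, R=delta=BASE -> take LEFT -> india
i=5: L=delta R=delta -> agree -> delta
Index 0 -> CONFLICT

Answer: CONFLICT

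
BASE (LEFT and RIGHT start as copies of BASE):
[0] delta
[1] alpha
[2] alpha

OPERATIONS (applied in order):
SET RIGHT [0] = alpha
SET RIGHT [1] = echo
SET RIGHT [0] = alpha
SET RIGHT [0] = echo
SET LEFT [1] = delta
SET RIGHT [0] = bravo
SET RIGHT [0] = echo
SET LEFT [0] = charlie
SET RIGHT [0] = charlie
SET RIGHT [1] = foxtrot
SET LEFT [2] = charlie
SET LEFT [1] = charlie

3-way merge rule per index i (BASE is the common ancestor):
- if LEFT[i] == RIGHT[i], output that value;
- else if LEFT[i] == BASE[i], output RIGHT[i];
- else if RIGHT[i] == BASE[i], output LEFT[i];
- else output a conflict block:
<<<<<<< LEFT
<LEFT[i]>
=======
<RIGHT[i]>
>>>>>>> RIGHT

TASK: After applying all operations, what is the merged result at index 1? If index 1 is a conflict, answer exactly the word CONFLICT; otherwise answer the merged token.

Final LEFT:  [charlie, charlie, charlie]
Final RIGHT: [charlie, foxtrot, alpha]
i=0: L=charlie R=charlie -> agree -> charlie
i=1: BASE=alpha L=charlie R=foxtrot all differ -> CONFLICT
i=2: L=charlie, R=alpha=BASE -> take LEFT -> charlie
Index 1 -> CONFLICT

Answer: CONFLICT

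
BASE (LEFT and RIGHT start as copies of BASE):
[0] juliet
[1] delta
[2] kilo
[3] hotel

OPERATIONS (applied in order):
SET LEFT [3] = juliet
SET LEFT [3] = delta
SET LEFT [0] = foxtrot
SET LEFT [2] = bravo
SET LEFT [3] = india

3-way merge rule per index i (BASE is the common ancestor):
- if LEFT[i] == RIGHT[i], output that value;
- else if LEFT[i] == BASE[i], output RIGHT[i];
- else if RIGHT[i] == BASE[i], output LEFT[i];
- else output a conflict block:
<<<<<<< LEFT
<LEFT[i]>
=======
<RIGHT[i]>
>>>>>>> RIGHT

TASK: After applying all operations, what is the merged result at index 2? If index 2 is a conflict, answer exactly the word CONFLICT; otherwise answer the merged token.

Final LEFT:  [foxtrot, delta, bravo, india]
Final RIGHT: [juliet, delta, kilo, hotel]
i=0: L=foxtrot, R=juliet=BASE -> take LEFT -> foxtrot
i=1: L=delta R=delta -> agree -> delta
i=2: L=bravo, R=kilo=BASE -> take LEFT -> bravo
i=3: L=india, R=hotel=BASE -> take LEFT -> india
Index 2 -> bravo

Answer: bravo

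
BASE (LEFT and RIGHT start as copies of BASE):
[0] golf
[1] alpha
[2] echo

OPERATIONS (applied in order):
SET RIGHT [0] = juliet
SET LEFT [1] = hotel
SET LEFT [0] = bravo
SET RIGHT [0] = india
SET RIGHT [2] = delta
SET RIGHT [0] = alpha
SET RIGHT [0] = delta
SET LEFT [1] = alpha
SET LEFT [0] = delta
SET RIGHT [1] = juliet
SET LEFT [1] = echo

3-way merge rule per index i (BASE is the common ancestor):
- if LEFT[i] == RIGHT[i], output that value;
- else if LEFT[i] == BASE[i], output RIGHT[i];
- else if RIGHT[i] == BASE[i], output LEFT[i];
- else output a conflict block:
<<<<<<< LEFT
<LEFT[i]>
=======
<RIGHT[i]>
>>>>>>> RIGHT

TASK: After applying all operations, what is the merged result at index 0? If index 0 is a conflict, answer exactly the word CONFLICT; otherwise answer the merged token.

Final LEFT:  [delta, echo, echo]
Final RIGHT: [delta, juliet, delta]
i=0: L=delta R=delta -> agree -> delta
i=1: BASE=alpha L=echo R=juliet all differ -> CONFLICT
i=2: L=echo=BASE, R=delta -> take RIGHT -> delta
Index 0 -> delta

Answer: delta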